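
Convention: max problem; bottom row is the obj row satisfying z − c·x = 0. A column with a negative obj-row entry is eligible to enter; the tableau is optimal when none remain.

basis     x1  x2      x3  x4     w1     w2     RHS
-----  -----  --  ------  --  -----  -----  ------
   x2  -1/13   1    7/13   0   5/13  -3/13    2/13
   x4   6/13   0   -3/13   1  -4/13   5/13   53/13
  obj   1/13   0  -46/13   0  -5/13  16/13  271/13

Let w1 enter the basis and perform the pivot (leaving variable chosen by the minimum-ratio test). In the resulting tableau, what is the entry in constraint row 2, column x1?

Ratio test on column w1 — row 1: (2/13)/(5/13) = 2/5; row 2: entry -4/13 ≤ 0. Minimum is 2/5 at row 1 (x2 leaves); pivot element 5/13.
Divide row 1 by 5/13; eliminate column w1 from the other rows.
Row 2 update in column x1: 6/13 − (-4/13)·(-1/5) = 2/5.

2/5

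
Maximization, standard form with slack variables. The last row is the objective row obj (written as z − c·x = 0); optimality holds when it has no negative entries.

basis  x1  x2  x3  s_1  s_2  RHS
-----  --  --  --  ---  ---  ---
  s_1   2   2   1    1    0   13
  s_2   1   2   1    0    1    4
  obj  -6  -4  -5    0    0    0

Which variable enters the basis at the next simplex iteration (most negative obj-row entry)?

x1

Negative obj-row entries: x1: -6, x2: -4, x3: -5.
The most negative is -6 in column x1, so x1 enters.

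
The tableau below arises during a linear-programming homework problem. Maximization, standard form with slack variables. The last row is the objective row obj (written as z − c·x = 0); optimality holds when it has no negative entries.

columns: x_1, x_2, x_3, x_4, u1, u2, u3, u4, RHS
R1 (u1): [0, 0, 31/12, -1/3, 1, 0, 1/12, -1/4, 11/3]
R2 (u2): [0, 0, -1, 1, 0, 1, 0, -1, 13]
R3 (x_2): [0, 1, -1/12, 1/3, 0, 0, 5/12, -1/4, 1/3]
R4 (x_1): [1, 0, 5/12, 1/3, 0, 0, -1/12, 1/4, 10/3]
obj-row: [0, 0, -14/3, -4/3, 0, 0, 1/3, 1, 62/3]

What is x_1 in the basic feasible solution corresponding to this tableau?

x_1 is basic (row 4); its value is the RHS of that row, 10/3.

10/3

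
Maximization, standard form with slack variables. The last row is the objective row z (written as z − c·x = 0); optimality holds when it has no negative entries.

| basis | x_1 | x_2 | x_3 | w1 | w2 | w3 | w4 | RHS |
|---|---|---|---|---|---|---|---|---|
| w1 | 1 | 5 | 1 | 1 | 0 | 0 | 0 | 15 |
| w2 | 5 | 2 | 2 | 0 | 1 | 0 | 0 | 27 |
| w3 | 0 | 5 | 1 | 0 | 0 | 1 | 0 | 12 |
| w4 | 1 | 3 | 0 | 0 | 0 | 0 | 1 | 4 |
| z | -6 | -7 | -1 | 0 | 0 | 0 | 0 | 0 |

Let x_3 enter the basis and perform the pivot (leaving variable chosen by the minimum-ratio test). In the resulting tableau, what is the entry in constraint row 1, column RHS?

3

Ratio test on column x_3 — row 1: 15/1 = 15; row 2: 27/2 = 27/2; row 3: 12/1 = 12; row 4: entry 0 ≤ 0. Minimum is 12 at row 3 (w3 leaves); pivot element 1.
Divide row 3 by 1; eliminate column x_3 from the other rows.
Row 1 update in column RHS: 15 − 1·12 = 3.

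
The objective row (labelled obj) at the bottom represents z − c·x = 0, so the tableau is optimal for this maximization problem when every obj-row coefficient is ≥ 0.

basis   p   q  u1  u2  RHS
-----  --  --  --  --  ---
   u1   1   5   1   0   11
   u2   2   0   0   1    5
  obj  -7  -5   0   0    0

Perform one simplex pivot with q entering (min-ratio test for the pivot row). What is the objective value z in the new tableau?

Ratio test on column q — row 1: 11/5 = 11/5; row 2: entry 0 ≤ 0. Minimum is 11/5 at row 1 (u1 leaves); pivot element 5.
Pivot on row 1; the obj-row RHS becomes 0 − (-5)·(11/5) = 11.

11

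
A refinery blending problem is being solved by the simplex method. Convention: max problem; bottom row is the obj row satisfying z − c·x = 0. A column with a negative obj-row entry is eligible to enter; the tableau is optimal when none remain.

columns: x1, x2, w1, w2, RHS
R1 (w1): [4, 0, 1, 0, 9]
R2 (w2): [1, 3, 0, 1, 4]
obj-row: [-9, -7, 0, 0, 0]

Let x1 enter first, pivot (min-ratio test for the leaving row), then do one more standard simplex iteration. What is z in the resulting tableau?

Ratio test on column x1 — row 1: 9/4 = 9/4; row 2: 4/1 = 4. Minimum is 9/4 at row 1 (w1 leaves); pivot element 4.
Pivot on row 1; the obj-row RHS becomes 0 − (-9)·(9/4) = 81/4.
Next entering variable (most negative obj-row entry -7): x2.
Ratio test on column x2 — row 1: entry 0 ≤ 0; row 2: (7/4)/3 = 7/12. Minimum is 7/12 at row 2 (w2 leaves); pivot element 3.
After the second pivot the obj-row RHS is 81/4 − (-7)·(7/12) = 73/3.

73/3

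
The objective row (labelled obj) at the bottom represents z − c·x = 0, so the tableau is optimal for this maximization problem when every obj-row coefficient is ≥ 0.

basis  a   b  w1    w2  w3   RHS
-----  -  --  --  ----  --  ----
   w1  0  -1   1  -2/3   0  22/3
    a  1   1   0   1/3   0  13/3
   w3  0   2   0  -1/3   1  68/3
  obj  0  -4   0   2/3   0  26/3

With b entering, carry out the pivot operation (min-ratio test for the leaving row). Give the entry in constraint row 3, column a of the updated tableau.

Ratio test on column b — row 1: entry -1 ≤ 0; row 2: (13/3)/1 = 13/3; row 3: (68/3)/2 = 34/3. Minimum is 13/3 at row 2 (a leaves); pivot element 1.
Divide row 2 by 1; eliminate column b from the other rows.
Row 3 update in column a: 0 − 2·1 = -2.

-2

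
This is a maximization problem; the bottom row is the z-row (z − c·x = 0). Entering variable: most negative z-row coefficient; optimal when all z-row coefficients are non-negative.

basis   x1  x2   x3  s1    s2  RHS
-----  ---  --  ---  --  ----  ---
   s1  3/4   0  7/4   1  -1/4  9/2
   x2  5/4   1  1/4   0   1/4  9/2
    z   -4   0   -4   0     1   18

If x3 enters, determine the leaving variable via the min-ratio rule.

s1

Column x3 entries and ratios — s1: (9/2)/(7/4) = 18/7; x2: (9/2)/(1/4) = 18.
Smallest ratio is 18/7 in the row of s1, so s1 leaves.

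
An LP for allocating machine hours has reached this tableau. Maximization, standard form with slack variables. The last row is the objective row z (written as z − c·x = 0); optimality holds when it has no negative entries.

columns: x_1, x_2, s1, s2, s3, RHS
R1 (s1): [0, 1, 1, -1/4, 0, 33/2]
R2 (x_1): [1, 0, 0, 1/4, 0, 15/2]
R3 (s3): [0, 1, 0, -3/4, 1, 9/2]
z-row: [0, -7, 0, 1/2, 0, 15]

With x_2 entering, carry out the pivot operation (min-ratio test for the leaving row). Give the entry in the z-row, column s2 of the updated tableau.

Ratio test on column x_2 — row 1: (33/2)/1 = 33/2; row 2: entry 0 ≤ 0; row 3: (9/2)/1 = 9/2. Minimum is 9/2 at row 3 (s3 leaves); pivot element 1.
Divide row 3 by 1; eliminate column x_2 from the other rows.
z-row update in column s2: 1/2 − (-7)·(-3/4) = -19/4.

-19/4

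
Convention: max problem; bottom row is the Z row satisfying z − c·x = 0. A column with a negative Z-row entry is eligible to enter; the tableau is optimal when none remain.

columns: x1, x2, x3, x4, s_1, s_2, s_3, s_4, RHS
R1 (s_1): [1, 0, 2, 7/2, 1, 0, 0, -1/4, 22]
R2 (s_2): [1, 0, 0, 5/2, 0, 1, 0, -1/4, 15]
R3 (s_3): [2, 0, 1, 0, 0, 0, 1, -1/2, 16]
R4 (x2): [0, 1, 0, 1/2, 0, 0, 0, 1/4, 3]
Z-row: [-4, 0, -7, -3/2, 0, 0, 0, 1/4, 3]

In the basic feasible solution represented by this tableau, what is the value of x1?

x1 is not in the basis, so in the current basic feasible solution x1 = 0.

0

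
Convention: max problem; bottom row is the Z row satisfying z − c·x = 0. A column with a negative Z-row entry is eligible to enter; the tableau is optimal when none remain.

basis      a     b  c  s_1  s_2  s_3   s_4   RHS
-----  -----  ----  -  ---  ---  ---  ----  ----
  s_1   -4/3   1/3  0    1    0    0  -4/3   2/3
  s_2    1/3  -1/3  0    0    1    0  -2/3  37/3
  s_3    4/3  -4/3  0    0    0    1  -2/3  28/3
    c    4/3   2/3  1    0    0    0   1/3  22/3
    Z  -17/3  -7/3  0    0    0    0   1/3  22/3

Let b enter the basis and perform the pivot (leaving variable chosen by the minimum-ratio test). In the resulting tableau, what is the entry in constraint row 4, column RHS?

6

Ratio test on column b — row 1: (2/3)/(1/3) = 2; row 2: entry -1/3 ≤ 0; row 3: entry -4/3 ≤ 0; row 4: (22/3)/(2/3) = 11. Minimum is 2 at row 1 (s_1 leaves); pivot element 1/3.
Divide row 1 by 1/3; eliminate column b from the other rows.
Row 4 update in column RHS: 22/3 − (2/3)·2 = 6.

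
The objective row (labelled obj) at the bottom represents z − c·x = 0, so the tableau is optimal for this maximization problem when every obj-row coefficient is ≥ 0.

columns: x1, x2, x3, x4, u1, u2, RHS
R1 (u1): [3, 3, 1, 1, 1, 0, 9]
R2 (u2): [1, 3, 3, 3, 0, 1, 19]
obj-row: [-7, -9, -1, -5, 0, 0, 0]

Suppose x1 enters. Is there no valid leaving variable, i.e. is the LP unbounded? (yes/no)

Column x1 has positive entries in row(s) 1, 2, so the ratio test bounds it — not unbounded.

no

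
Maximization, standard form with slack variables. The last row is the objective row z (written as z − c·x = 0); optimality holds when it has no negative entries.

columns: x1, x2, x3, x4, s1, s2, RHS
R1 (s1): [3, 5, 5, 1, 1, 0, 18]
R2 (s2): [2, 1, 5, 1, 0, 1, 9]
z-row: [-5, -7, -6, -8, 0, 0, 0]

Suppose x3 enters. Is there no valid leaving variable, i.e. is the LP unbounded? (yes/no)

no

Column x3 has positive entries in row(s) 1, 2, so the ratio test bounds it — not unbounded.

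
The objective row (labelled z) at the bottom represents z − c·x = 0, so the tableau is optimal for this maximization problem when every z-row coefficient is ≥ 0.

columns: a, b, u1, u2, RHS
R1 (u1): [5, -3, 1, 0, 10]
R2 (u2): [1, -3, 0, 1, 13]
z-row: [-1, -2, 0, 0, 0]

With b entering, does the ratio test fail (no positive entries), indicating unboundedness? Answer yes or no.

Every constraint-row entry in column b is ≤ 0, so increasing b is unbounded.

yes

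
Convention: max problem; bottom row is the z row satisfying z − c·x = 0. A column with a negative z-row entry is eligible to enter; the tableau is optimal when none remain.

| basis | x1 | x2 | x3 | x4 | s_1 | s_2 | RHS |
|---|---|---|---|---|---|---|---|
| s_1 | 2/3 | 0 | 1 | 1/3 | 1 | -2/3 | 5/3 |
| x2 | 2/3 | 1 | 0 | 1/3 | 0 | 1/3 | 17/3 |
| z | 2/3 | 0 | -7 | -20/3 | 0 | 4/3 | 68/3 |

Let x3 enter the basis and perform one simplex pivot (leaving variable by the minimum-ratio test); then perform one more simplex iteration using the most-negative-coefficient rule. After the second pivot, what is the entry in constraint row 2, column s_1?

Ratio test on column x3 — row 1: (5/3)/1 = 5/3; row 2: entry 0 ≤ 0. Minimum is 5/3 at row 1 (s_1 leaves); pivot element 1.
Divide row 1 by 1; eliminate column x3 from the other rows.
Second iteration: most negative z-row entry is -13/3 in column x4, so x4 enters.
Ratio test on column x4 — row 1: (5/3)/(1/3) = 5; row 2: (17/3)/(1/3) = 17. Minimum is 5 at row 1 (x3 leaves); pivot element 1/3.
Divide row 1 by 1/3; eliminate column x4 from the other rows.
After both pivots, the entry at constraint row 2, column s_1 is -1.

-1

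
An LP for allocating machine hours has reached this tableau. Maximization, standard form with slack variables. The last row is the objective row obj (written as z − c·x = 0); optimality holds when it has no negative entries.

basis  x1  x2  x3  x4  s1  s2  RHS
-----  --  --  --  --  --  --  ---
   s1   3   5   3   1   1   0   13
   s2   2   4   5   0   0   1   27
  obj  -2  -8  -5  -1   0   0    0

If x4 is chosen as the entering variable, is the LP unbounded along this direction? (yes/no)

Column x4 has positive entries in row(s) 1, so the ratio test bounds it — not unbounded.

no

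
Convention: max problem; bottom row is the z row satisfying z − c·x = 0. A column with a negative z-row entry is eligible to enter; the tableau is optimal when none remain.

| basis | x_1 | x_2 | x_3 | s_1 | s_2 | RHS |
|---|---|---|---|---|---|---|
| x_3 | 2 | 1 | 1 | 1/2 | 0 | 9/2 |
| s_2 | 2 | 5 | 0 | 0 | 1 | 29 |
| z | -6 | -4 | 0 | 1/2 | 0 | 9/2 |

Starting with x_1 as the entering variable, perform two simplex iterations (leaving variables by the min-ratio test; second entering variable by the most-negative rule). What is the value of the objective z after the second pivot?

Ratio test on column x_1 — row 1: (9/2)/2 = 9/4; row 2: 29/2 = 29/2. Minimum is 9/4 at row 1 (x_3 leaves); pivot element 2.
Pivot on row 1; the z-row RHS becomes 9/2 − (-6)·(9/4) = 18.
Next entering variable (most negative z-row entry -1): x_2.
Ratio test on column x_2 — row 1: (9/4)/(1/2) = 9/2; row 2: (49/2)/4 = 49/8. Minimum is 9/2 at row 1 (x_1 leaves); pivot element 1/2.
After the second pivot the z-row RHS is 18 − (-1)·(9/2) = 45/2.

45/2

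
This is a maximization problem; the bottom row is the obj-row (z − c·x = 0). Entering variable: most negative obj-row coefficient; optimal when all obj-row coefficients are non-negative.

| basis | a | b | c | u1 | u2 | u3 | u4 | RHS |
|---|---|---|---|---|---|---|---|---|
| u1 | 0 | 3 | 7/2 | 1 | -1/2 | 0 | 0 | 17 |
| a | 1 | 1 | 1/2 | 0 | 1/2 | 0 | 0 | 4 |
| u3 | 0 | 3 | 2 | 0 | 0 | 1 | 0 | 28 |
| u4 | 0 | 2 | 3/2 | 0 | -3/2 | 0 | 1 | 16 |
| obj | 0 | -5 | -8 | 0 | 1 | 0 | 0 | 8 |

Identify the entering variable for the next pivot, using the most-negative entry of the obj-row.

c

Negative obj-row entries: b: -5, c: -8.
The most negative is -8 in column c, so c enters.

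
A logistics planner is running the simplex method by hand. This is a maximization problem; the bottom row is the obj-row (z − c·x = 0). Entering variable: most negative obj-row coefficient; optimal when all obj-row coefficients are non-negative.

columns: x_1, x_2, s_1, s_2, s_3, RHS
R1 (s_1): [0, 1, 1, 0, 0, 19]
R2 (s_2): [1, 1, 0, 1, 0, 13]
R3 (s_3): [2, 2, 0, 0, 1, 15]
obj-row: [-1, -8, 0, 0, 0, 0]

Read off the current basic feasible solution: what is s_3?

s_3 is basic (row 3); its value is the RHS of that row, 15.

15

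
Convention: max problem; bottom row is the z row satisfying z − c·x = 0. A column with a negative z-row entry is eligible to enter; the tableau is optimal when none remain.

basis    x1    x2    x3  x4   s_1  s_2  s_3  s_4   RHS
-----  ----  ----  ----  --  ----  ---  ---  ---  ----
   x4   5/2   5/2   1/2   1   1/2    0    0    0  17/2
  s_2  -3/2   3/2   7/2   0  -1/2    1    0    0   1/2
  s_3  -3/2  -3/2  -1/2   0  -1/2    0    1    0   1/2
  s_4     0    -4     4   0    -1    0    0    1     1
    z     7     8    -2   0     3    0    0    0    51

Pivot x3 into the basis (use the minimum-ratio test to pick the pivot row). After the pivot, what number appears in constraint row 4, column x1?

Ratio test on column x3 — row 1: (17/2)/(1/2) = 17; row 2: (1/2)/(7/2) = 1/7; row 3: entry -1/2 ≤ 0; row 4: 1/4 = 1/4. Minimum is 1/7 at row 2 (s_2 leaves); pivot element 7/2.
Divide row 2 by 7/2; eliminate column x3 from the other rows.
Row 4 update in column x1: 0 − 4·(-3/7) = 12/7.

12/7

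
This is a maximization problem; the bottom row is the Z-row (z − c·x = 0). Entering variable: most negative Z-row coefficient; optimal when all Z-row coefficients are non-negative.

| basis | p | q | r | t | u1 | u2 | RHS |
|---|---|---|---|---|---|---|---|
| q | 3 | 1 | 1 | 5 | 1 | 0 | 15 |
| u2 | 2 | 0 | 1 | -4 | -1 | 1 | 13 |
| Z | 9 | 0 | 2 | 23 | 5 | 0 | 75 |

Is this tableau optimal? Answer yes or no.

yes

Every Z-row coefficient is ≥ 0, so the tableau is optimal.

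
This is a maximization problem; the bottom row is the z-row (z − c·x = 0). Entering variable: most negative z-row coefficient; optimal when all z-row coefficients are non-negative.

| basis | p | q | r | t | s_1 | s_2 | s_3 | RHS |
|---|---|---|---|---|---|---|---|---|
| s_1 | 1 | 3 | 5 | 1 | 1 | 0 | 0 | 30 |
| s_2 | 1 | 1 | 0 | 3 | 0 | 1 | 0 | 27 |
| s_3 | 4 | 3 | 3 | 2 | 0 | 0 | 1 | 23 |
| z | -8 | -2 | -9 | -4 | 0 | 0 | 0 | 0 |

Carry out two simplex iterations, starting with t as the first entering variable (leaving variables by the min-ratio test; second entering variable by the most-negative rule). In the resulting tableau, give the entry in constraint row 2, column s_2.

1/3

Ratio test on column t — row 1: 30/1 = 30; row 2: 27/3 = 9; row 3: 23/2 = 23/2. Minimum is 9 at row 2 (s_2 leaves); pivot element 3.
Divide row 2 by 3; eliminate column t from the other rows.
Second iteration: most negative z-row entry is -9 in column r, so r enters.
Ratio test on column r — row 1: 21/5 = 21/5; row 2: entry 0 ≤ 0; row 3: 5/3 = 5/3. Minimum is 5/3 at row 3 (s_3 leaves); pivot element 3.
Divide row 3 by 3; eliminate column r from the other rows.
After both pivots, the entry at constraint row 2, column s_2 is 1/3.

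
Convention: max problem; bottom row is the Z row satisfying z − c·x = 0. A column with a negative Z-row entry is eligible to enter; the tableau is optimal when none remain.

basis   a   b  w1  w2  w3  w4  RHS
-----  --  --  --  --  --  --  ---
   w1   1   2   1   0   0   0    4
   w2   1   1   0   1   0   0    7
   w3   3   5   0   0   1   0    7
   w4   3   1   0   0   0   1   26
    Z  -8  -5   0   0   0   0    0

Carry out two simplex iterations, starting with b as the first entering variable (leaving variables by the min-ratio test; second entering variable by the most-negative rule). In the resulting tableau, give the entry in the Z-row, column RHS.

56/3

Ratio test on column b — row 1: 4/2 = 2; row 2: 7/1 = 7; row 3: 7/5 = 7/5; row 4: 26/1 = 26. Minimum is 7/5 at row 3 (w3 leaves); pivot element 5.
Divide row 3 by 5; eliminate column b from the other rows.
Second iteration: most negative Z-row entry is -5 in column a, so a enters.
Ratio test on column a — row 1: entry -1/5 ≤ 0; row 2: (28/5)/(2/5) = 14; row 3: (7/5)/(3/5) = 7/3; row 4: (123/5)/(12/5) = 41/4. Minimum is 7/3 at row 3 (b leaves); pivot element 3/5.
Divide row 3 by 3/5; eliminate column a from the other rows.
After both pivots, the entry at the Z-row, column RHS is 56/3.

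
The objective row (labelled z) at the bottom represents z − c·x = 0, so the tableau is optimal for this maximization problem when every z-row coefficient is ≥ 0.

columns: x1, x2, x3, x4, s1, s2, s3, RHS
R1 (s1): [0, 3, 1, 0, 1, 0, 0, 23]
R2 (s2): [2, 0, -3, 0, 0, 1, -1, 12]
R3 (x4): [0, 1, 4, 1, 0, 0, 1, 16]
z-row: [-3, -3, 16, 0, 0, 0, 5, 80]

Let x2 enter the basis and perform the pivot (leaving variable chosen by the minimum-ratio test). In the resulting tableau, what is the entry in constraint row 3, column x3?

11/3

Ratio test on column x2 — row 1: 23/3 = 23/3; row 2: entry 0 ≤ 0; row 3: 16/1 = 16. Minimum is 23/3 at row 1 (s1 leaves); pivot element 3.
Divide row 1 by 3; eliminate column x2 from the other rows.
Row 3 update in column x3: 4 − 1·(1/3) = 11/3.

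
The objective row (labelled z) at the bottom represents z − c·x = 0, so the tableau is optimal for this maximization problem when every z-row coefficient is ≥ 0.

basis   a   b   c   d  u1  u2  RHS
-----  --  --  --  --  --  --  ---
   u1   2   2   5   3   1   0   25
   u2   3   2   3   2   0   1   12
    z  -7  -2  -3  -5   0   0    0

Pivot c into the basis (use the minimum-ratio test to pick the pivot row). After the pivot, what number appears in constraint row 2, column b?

Ratio test on column c — row 1: 25/5 = 5; row 2: 12/3 = 4. Minimum is 4 at row 2 (u2 leaves); pivot element 3.
Divide row 2 by 3; eliminate column c from the other rows.
In the new row 2, the b entry is the old entry divided by the pivot: 2/3 = 2/3.

2/3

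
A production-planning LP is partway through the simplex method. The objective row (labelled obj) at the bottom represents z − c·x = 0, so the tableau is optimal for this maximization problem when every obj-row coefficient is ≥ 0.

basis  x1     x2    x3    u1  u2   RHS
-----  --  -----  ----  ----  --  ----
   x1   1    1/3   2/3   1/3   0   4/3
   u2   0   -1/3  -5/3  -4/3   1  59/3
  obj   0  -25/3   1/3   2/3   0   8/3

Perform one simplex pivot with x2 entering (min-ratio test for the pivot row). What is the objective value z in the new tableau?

Ratio test on column x2 — row 1: (4/3)/(1/3) = 4; row 2: entry -1/3 ≤ 0. Minimum is 4 at row 1 (x1 leaves); pivot element 1/3.
Pivot on row 1; the obj-row RHS becomes 8/3 − (-25/3)·4 = 36.

36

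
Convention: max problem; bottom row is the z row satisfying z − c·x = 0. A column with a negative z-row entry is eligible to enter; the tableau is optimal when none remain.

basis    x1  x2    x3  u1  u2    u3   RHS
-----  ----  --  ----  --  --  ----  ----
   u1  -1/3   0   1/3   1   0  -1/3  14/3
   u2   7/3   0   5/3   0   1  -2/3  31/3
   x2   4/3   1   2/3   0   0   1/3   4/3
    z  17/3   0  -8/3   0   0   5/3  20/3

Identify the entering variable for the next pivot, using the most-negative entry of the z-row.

Negative z-row entries: x3: -8/3.
The most negative is -8/3 in column x3, so x3 enters.

x3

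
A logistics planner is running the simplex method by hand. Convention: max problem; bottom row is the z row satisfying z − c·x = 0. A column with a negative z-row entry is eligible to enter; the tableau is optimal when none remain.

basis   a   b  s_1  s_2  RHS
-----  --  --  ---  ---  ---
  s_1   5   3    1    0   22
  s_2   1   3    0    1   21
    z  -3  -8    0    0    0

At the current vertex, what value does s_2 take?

s_2 is basic (row 2); its value is the RHS of that row, 21.

21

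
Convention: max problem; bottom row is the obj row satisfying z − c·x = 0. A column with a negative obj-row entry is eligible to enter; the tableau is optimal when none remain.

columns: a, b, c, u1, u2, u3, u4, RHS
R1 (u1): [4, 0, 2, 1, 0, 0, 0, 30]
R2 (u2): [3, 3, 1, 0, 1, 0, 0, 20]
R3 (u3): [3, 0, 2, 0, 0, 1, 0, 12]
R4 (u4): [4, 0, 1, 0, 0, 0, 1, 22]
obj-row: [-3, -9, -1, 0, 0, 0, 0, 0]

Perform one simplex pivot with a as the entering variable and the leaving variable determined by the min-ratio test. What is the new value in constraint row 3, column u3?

Ratio test on column a — row 1: 30/4 = 15/2; row 2: 20/3 = 20/3; row 3: 12/3 = 4; row 4: 22/4 = 11/2. Minimum is 4 at row 3 (u3 leaves); pivot element 3.
Divide row 3 by 3; eliminate column a from the other rows.
In the new row 3, the u3 entry is the old entry divided by the pivot: 1/3 = 1/3.

1/3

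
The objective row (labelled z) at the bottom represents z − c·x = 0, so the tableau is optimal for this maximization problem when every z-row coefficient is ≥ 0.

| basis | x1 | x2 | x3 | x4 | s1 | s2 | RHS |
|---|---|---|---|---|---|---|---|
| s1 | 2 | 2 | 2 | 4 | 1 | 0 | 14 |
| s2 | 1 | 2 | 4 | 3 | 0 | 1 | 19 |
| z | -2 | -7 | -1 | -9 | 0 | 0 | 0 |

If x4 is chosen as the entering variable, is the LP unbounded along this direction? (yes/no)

no

Column x4 has positive entries in row(s) 1, 2, so the ratio test bounds it — not unbounded.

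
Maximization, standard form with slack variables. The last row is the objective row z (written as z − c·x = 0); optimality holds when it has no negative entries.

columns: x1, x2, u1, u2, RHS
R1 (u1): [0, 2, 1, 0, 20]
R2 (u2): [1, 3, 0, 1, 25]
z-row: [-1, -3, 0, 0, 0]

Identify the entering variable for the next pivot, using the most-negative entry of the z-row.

Negative z-row entries: x1: -1, x2: -3.
The most negative is -3 in column x2, so x2 enters.

x2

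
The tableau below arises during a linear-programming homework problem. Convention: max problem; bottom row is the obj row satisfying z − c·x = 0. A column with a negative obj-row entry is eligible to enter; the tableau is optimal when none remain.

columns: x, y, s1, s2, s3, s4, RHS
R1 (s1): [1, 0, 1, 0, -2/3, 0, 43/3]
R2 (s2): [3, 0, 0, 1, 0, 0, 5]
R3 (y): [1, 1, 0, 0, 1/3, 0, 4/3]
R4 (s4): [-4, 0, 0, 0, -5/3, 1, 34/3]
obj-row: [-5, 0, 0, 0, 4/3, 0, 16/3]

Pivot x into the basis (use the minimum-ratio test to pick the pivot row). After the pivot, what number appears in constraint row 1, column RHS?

Ratio test on column x — row 1: (43/3)/1 = 43/3; row 2: 5/3 = 5/3; row 3: (4/3)/1 = 4/3; row 4: entry -4 ≤ 0. Minimum is 4/3 at row 3 (y leaves); pivot element 1.
Divide row 3 by 1; eliminate column x from the other rows.
Row 1 update in column RHS: 43/3 − 1·(4/3) = 13.

13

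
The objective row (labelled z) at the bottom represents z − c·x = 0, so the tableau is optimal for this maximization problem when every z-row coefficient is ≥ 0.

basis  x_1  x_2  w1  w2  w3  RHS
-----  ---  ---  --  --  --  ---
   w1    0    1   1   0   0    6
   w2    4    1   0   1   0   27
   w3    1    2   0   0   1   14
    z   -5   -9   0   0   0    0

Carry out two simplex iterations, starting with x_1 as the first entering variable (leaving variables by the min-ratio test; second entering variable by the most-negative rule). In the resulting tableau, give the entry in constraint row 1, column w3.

-4/7

Ratio test on column x_1 — row 1: entry 0 ≤ 0; row 2: 27/4 = 27/4; row 3: 14/1 = 14. Minimum is 27/4 at row 2 (w2 leaves); pivot element 4.
Divide row 2 by 4; eliminate column x_1 from the other rows.
Second iteration: most negative z-row entry is -31/4 in column x_2, so x_2 enters.
Ratio test on column x_2 — row 1: 6/1 = 6; row 2: (27/4)/(1/4) = 27; row 3: (29/4)/(7/4) = 29/7. Minimum is 29/7 at row 3 (w3 leaves); pivot element 7/4.
Divide row 3 by 7/4; eliminate column x_2 from the other rows.
After both pivots, the entry at constraint row 1, column w3 is -4/7.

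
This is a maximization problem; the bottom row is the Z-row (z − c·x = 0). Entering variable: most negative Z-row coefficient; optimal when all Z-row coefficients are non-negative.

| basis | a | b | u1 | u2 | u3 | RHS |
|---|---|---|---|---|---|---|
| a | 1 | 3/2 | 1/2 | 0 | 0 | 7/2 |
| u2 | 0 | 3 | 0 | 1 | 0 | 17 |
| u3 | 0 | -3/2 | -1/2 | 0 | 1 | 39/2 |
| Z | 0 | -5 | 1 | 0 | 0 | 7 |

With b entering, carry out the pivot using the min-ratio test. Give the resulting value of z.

Ratio test on column b — row 1: (7/2)/(3/2) = 7/3; row 2: 17/3 = 17/3; row 3: entry -3/2 ≤ 0. Minimum is 7/3 at row 1 (a leaves); pivot element 3/2.
Pivot on row 1; the Z-row RHS becomes 7 − (-5)·(7/3) = 56/3.

56/3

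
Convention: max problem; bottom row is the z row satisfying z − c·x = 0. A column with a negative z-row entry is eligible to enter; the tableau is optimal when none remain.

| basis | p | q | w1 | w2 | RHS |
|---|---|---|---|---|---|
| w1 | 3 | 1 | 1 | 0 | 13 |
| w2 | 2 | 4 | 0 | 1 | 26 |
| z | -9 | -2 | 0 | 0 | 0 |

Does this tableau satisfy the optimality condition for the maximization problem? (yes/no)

The z-row has a negative entry -9 in column p, so it is not optimal.

no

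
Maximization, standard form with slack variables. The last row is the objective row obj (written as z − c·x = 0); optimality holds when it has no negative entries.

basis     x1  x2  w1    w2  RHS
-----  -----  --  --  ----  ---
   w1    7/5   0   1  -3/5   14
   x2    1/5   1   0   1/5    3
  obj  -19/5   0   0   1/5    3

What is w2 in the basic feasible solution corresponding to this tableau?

0

w2 is not in the basis, so in the current basic feasible solution w2 = 0.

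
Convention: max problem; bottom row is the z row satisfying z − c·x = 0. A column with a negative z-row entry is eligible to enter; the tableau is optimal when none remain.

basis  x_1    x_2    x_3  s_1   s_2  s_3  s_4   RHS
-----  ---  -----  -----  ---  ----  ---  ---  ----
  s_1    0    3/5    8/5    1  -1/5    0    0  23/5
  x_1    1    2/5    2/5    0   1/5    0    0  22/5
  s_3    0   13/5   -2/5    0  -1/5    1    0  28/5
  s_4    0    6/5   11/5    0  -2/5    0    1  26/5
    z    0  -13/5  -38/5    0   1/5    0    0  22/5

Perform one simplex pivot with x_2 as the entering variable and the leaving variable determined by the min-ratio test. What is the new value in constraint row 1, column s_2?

-2/13

Ratio test on column x_2 — row 1: (23/5)/(3/5) = 23/3; row 2: (22/5)/(2/5) = 11; row 3: (28/5)/(13/5) = 28/13; row 4: (26/5)/(6/5) = 13/3. Minimum is 28/13 at row 3 (s_3 leaves); pivot element 13/5.
Divide row 3 by 13/5; eliminate column x_2 from the other rows.
Row 1 update in column s_2: -1/5 − (3/5)·(-1/13) = -2/13.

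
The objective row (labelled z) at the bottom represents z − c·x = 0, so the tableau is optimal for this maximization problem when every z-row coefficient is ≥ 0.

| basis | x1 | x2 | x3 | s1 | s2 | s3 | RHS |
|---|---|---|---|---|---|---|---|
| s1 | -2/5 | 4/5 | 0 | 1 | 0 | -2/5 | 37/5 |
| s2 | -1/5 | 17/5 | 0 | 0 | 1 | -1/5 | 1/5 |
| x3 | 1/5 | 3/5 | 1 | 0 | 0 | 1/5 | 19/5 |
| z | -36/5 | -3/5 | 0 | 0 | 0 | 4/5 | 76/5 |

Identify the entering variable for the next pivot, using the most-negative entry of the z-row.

x1

Negative z-row entries: x1: -36/5, x2: -3/5.
The most negative is -36/5 in column x1, so x1 enters.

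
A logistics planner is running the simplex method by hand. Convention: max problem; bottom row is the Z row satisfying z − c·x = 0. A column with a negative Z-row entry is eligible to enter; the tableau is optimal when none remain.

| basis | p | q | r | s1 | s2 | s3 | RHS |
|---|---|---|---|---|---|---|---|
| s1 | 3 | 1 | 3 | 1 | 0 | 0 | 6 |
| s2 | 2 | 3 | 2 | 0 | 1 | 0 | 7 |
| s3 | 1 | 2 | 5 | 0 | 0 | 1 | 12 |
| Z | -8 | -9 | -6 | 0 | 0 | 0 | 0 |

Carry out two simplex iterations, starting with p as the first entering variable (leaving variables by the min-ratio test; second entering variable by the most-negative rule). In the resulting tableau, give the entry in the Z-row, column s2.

Ratio test on column p — row 1: 6/3 = 2; row 2: 7/2 = 7/2; row 3: 12/1 = 12. Minimum is 2 at row 1 (s1 leaves); pivot element 3.
Divide row 1 by 3; eliminate column p from the other rows.
Second iteration: most negative Z-row entry is -19/3 in column q, so q enters.
Ratio test on column q — row 1: 2/(1/3) = 6; row 2: 3/(7/3) = 9/7; row 3: 10/(5/3) = 6. Minimum is 9/7 at row 2 (s2 leaves); pivot element 7/3.
Divide row 2 by 7/3; eliminate column q from the other rows.
After both pivots, the entry at the Z-row, column s2 is 19/7.

19/7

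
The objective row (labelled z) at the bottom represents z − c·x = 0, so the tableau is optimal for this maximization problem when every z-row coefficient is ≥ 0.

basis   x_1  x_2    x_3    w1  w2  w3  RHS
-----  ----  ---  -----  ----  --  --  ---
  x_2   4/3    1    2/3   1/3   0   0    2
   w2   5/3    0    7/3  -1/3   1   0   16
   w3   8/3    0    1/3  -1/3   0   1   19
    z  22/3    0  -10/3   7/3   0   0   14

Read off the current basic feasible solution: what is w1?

w1 is not in the basis, so in the current basic feasible solution w1 = 0.

0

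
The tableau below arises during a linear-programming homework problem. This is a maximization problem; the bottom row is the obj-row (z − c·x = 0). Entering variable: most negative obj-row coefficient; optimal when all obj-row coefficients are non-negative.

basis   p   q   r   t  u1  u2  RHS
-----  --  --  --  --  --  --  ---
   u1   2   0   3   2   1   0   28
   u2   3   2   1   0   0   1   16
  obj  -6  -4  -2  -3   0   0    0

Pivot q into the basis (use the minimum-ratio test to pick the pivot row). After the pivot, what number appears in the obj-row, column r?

Ratio test on column q — row 1: entry 0 ≤ 0; row 2: 16/2 = 8. Minimum is 8 at row 2 (u2 leaves); pivot element 2.
Divide row 2 by 2; eliminate column q from the other rows.
obj-row update in column r: -2 − (-4)·(1/2) = 0.

0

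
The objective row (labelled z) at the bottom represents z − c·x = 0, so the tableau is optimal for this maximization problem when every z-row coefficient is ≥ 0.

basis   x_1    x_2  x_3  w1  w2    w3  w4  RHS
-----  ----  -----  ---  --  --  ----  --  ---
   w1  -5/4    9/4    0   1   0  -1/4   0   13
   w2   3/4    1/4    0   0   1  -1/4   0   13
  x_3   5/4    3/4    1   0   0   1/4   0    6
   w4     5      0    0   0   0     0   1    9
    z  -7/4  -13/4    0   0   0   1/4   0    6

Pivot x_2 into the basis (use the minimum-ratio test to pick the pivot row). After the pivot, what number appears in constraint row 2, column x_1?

Ratio test on column x_2 — row 1: 13/(9/4) = 52/9; row 2: 13/(1/4) = 52; row 3: 6/(3/4) = 8; row 4: entry 0 ≤ 0. Minimum is 52/9 at row 1 (w1 leaves); pivot element 9/4.
Divide row 1 by 9/4; eliminate column x_2 from the other rows.
Row 2 update in column x_1: 3/4 − (1/4)·(-5/9) = 8/9.

8/9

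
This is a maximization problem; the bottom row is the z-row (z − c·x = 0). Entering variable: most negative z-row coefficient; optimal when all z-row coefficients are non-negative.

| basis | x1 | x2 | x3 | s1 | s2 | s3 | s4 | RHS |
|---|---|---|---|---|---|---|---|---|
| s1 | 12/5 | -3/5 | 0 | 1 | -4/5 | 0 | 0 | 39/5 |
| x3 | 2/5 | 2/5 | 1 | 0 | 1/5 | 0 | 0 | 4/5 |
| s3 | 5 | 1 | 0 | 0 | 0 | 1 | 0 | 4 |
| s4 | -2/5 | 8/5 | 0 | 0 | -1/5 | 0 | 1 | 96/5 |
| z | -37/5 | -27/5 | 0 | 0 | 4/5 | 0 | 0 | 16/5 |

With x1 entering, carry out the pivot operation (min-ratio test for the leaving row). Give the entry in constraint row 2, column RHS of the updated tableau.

12/25

Ratio test on column x1 — row 1: (39/5)/(12/5) = 13/4; row 2: (4/5)/(2/5) = 2; row 3: 4/5 = 4/5; row 4: entry -2/5 ≤ 0. Minimum is 4/5 at row 3 (s3 leaves); pivot element 5.
Divide row 3 by 5; eliminate column x1 from the other rows.
Row 2 update in column RHS: 4/5 − (2/5)·(4/5) = 12/25.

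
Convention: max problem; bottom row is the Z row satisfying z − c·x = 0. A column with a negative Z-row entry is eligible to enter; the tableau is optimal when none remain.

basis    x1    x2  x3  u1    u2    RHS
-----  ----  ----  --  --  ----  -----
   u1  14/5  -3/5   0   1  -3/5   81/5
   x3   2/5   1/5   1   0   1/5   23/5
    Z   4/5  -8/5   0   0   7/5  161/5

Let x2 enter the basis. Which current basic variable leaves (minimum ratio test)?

x3

Column x2 entries and ratios — u1: -3/5 ≤ 0, skip; x3: (23/5)/(1/5) = 23.
Smallest ratio is 23 in the row of x3, so x3 leaves.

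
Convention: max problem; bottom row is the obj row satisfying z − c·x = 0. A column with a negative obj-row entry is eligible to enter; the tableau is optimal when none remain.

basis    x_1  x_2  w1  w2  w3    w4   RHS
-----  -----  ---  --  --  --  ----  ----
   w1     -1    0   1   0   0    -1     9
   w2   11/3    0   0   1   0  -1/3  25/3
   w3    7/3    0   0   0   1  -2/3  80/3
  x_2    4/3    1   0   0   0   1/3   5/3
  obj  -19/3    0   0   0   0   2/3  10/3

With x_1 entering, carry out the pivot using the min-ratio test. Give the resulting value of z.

Ratio test on column x_1 — row 1: entry -1 ≤ 0; row 2: (25/3)/(11/3) = 25/11; row 3: (80/3)/(7/3) = 80/7; row 4: (5/3)/(4/3) = 5/4. Minimum is 5/4 at row 4 (x_2 leaves); pivot element 4/3.
Pivot on row 4; the obj-row RHS becomes 10/3 − (-19/3)·(5/4) = 45/4.

45/4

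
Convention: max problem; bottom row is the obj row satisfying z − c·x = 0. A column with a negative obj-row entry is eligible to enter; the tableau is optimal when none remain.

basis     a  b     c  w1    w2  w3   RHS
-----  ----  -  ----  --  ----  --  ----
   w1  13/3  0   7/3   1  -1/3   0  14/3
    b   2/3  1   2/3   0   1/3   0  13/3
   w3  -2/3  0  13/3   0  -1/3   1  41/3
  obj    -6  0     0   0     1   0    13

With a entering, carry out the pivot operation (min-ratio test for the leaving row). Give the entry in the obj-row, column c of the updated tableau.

Ratio test on column a — row 1: (14/3)/(13/3) = 14/13; row 2: (13/3)/(2/3) = 13/2; row 3: entry -2/3 ≤ 0. Minimum is 14/13 at row 1 (w1 leaves); pivot element 13/3.
Divide row 1 by 13/3; eliminate column a from the other rows.
obj-row update in column c: 0 − (-6)·(7/13) = 42/13.

42/13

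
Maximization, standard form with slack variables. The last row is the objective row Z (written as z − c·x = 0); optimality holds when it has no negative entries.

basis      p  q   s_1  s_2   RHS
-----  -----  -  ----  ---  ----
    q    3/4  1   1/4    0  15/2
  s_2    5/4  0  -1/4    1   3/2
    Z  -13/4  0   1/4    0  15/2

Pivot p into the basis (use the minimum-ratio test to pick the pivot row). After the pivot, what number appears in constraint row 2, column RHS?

Ratio test on column p — row 1: (15/2)/(3/4) = 10; row 2: (3/2)/(5/4) = 6/5. Minimum is 6/5 at row 2 (s_2 leaves); pivot element 5/4.
Divide row 2 by 5/4; eliminate column p from the other rows.
In the new row 2, the RHS entry is the old entry divided by the pivot: (3/2)/(5/4) = 6/5.

6/5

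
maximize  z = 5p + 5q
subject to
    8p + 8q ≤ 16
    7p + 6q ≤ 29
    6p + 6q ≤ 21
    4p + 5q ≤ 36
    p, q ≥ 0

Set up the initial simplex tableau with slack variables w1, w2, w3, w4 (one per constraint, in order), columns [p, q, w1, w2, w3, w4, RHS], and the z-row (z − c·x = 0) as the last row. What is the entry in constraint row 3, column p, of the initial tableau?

6

Constraint 3 has coefficient 6 on p.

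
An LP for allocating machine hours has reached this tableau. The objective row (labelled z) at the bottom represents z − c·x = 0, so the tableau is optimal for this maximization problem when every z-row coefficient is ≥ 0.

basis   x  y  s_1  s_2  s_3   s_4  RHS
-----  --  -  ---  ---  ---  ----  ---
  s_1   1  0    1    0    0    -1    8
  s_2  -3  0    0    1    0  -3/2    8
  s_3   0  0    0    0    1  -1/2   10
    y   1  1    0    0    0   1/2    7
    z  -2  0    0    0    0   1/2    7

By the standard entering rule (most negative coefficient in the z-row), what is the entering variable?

x

Negative z-row entries: x: -2.
The most negative is -2 in column x, so x enters.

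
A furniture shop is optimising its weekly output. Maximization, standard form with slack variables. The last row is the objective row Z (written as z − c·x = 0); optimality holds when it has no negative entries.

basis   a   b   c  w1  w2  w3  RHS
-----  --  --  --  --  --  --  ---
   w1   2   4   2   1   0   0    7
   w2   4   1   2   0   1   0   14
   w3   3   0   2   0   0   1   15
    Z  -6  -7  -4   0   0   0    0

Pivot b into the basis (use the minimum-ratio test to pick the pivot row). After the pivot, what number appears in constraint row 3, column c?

Ratio test on column b — row 1: 7/4 = 7/4; row 2: 14/1 = 14; row 3: entry 0 ≤ 0. Minimum is 7/4 at row 1 (w1 leaves); pivot element 4.
Divide row 1 by 4; eliminate column b from the other rows.
Row 3 update in column c: 2 − 0·(1/2) = 2.

2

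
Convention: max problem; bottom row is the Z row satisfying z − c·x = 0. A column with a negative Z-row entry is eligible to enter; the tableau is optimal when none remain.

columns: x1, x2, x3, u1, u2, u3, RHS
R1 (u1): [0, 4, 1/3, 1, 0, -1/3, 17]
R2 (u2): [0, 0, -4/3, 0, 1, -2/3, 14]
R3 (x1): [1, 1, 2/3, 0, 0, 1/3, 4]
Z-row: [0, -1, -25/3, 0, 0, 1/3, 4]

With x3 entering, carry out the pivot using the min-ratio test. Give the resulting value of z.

54

Ratio test on column x3 — row 1: 17/(1/3) = 51; row 2: entry -4/3 ≤ 0; row 3: 4/(2/3) = 6. Minimum is 6 at row 3 (x1 leaves); pivot element 2/3.
Pivot on row 3; the Z-row RHS becomes 4 − (-25/3)·6 = 54.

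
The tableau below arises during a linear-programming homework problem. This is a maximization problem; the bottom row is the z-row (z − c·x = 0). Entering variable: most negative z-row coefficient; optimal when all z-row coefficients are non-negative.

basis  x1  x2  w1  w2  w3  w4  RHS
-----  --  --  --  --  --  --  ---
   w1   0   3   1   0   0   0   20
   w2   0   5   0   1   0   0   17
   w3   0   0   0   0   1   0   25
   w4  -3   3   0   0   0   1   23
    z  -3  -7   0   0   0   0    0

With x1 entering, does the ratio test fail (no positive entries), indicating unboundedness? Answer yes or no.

yes

Every constraint-row entry in column x1 is ≤ 0, so increasing x1 is unbounded.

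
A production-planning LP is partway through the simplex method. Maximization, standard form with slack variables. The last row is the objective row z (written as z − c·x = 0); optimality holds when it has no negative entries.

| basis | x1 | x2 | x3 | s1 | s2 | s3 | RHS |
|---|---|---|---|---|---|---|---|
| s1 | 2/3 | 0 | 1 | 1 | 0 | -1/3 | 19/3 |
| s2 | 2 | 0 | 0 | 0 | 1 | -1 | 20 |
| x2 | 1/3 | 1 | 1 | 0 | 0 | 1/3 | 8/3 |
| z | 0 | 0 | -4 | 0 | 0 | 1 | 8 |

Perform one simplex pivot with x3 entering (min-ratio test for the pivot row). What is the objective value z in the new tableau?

Ratio test on column x3 — row 1: (19/3)/1 = 19/3; row 2: entry 0 ≤ 0; row 3: (8/3)/1 = 8/3. Minimum is 8/3 at row 3 (x2 leaves); pivot element 1.
Pivot on row 3; the z-row RHS becomes 8 − (-4)·(8/3) = 56/3.

56/3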